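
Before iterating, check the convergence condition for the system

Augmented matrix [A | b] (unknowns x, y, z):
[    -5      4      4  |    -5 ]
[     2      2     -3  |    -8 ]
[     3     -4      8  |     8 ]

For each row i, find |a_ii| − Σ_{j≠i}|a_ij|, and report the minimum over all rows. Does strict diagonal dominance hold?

row 1: |-5| − (4+4) = -3
row 2: |2| − (2+3) = -3
row 3: |8| − (3+4) = 1
minimum over rows = -3 → not strictly diagonally dominant

-3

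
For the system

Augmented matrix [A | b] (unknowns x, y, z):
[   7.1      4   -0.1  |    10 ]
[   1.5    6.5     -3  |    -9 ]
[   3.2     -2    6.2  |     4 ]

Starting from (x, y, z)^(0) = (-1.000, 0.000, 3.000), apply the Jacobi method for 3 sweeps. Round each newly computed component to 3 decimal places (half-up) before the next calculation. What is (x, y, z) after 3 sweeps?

(2.075, -1.697, -0.405)

Iteration 1:
  x = (10 - (4)·0.000 - (-0.1)·3.000) / (7.1) = 1.451
  y = (-9 - (1.5)·-1.000 - (-3)·3.000) / (6.5) = 0.231
  z = (4 - (3.2)·-1.000 - (-2)·0.000) / (6.2) = 1.161
Iteration 2:
  x = (10 - (4)·0.231 - (-0.1)·1.161) / (7.1) = 1.295
  y = (-9 - (1.5)·1.451 - (-3)·1.161) / (6.5) = -1.184
  z = (4 - (3.2)·1.451 - (-2)·0.231) / (6.2) = -0.029
Iteration 3:
  x = (10 - (4)·-1.184 - (-0.1)·-0.029) / (7.1) = 2.075
  y = (-9 - (1.5)·1.295 - (-3)·-0.029) / (6.5) = -1.697
  z = (4 - (3.2)·1.295 - (-2)·-1.184) / (6.2) = -0.405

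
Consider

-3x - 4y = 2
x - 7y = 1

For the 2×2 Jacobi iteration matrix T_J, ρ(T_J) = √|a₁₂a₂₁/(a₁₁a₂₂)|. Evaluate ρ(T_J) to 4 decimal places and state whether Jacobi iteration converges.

0.4364

a₁₂a₂₁/(a₁₁a₂₂) = (-4)·(1) / ((-3)·(-7)) = -0.190476
ρ = √|-0.190476| = √0.190476 = 0.4364
ρ < 1, so Jacobi converges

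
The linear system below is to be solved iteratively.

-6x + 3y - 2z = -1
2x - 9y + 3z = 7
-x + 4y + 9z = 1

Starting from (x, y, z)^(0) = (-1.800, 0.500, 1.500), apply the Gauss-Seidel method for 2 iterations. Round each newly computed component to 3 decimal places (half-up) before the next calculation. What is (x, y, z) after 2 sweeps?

Iteration 1:
  x = (-1 - (3)·0.500 - (-2)·1.500) / (-6) = -0.083
  y = (7 - (2)·-0.083 - (3)·1.500) / (-9) = -0.296
  z = (1 - (-1)·-0.083 - (4)·-0.296) / (9) = 0.233
Iteration 2:
  x = (-1 - (3)·-0.296 - (-2)·0.233) / (-6) = -0.059
  y = (7 - (2)·-0.059 - (3)·0.233) / (-9) = -0.713
  z = (1 - (-1)·-0.059 - (4)·-0.713) / (9) = 0.421

(-0.059, -0.713, 0.421)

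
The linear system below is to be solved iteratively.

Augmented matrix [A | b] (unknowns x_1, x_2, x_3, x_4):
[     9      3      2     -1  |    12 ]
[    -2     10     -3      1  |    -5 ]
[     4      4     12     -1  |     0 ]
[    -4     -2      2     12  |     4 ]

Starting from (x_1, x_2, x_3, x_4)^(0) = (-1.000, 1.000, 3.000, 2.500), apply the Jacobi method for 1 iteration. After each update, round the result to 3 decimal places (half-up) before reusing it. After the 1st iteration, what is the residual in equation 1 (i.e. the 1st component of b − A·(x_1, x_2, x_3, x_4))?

5.902

Iteration 1:
  x_1 = (12 - (3)·1.000 - (2)·3.000 - (-1)·2.500) / (9) = 0.611
  x_2 = (-5 - (-2)·-1.000 - (-3)·3.000 - (1)·2.500) / (10) = -0.050
  x_3 = (0 - (4)·-1.000 - (4)·1.000 - (-1)·2.500) / (12) = 0.208
  x_4 = (4 - (-4)·-1.000 - (-2)·1.000 - (2)·3.000) / (12) = -0.333
Residual b − A·x = (5.902, -2.321, -5.073, 9.924)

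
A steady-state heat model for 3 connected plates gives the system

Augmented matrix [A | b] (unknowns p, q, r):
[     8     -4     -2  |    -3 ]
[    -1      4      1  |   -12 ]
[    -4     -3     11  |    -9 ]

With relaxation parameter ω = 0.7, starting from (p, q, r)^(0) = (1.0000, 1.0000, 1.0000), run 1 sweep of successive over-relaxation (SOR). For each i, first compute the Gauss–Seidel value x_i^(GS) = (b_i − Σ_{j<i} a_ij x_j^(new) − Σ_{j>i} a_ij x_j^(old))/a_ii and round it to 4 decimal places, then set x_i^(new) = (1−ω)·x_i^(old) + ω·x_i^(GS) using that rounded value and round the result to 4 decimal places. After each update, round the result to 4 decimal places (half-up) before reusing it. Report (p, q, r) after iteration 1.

Iteration 1:
  p: GS value = (-3 - (-4)·1.0000 - (-2)·1.0000) / (8) = 0.3750;  p ← (1−ω)·1.0000 + ω·0.3750 = 0.5625
  q: GS value = (-12 - (-1)·0.5625 - (1)·1.0000) / (4) = -3.1094;  q ← (1−ω)·1.0000 + ω·-3.1094 = -1.8766
  r: GS value = (-9 - (-4)·0.5625 - (-3)·-1.8766) / (11) = -1.1254;  r ← (1−ω)·1.0000 + ω·-1.1254 = -0.4878

(0.5625, -1.8766, -0.4878)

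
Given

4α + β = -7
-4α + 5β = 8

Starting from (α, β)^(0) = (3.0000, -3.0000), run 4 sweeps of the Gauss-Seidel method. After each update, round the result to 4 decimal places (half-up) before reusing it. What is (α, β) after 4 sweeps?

(-1.7980, 0.1616)

Iteration 1:
  α = (-7 - (1)·-3.0000) / (4) = -1.0000
  β = (8 - (-4)·-1.0000) / (5) = 0.8000
Iteration 2:
  α = (-7 - (1)·0.8000) / (4) = -1.9500
  β = (8 - (-4)·-1.9500) / (5) = 0.0400
Iteration 3:
  α = (-7 - (1)·0.0400) / (4) = -1.7600
  β = (8 - (-4)·-1.7600) / (5) = 0.1920
Iteration 4:
  α = (-7 - (1)·0.1920) / (4) = -1.7980
  β = (8 - (-4)·-1.7980) / (5) = 0.1616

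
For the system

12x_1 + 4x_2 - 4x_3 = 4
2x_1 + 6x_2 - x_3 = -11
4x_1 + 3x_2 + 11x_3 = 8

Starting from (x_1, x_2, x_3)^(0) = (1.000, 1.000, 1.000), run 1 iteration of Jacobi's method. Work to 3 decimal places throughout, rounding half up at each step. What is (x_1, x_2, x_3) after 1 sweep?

(0.333, -2.000, 0.091)

Iteration 1:
  x_1 = (4 - (4)·1.000 - (-4)·1.000) / (12) = 0.333
  x_2 = (-11 - (2)·1.000 - (-1)·1.000) / (6) = -2.000
  x_3 = (8 - (4)·1.000 - (3)·1.000) / (11) = 0.091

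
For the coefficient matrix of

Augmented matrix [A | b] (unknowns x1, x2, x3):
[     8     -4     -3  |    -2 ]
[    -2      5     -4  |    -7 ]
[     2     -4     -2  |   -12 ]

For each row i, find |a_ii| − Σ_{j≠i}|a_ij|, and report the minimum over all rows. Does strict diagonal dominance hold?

-4

row 1: |8| − (4+3) = 1
row 2: |5| − (2+4) = -1
row 3: |-2| − (2+4) = -4
minimum over rows = -4 → not strictly diagonally dominant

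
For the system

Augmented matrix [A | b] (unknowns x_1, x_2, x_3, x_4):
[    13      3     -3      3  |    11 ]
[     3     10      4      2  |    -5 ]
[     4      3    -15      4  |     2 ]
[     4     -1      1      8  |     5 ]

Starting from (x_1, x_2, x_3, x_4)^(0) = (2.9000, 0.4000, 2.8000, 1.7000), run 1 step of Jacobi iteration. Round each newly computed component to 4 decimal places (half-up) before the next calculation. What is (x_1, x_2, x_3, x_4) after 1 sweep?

Iteration 1:
  x_1 = (11 - (3)·0.4000 - (-3)·2.8000 - (3)·1.7000) / (13) = 1.0077
  x_2 = (-5 - (3)·2.9000 - (4)·2.8000 - (2)·1.7000) / (10) = -2.8300
  x_3 = (2 - (4)·2.9000 - (3)·0.4000 - (4)·1.7000) / (-15) = 1.1733
  x_4 = (5 - (4)·2.9000 - (-1)·0.4000 - (1)·2.8000) / (8) = -1.1250

(1.0077, -2.8300, 1.1733, -1.1250)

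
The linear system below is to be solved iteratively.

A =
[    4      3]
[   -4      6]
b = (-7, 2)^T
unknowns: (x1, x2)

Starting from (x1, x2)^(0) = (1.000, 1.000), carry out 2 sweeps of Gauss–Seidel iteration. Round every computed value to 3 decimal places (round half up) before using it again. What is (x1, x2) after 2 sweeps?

(-0.750, -0.167)

Iteration 1:
  x1 = (-7 - (3)·1.000) / (4) = -2.500
  x2 = (2 - (-4)·-2.500) / (6) = -1.333
Iteration 2:
  x1 = (-7 - (3)·-1.333) / (4) = -0.750
  x2 = (2 - (-4)·-0.750) / (6) = -0.167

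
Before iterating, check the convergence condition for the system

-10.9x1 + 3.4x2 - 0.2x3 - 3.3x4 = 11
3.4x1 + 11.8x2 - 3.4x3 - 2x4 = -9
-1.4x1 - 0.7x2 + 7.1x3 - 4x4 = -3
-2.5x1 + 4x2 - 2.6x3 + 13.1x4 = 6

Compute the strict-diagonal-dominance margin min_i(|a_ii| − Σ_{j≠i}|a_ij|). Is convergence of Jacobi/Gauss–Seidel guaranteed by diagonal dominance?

1

row 1: |-10.9| − (3.4+0.2+3.3) = 4
row 2: |11.8| − (3.4+3.4+2) = 3
row 3: |7.1| − (1.4+0.7+4) = 1
row 4: |13.1| − (2.5+4+2.6) = 4
minimum over rows = 1 → strictly diagonally dominant (convergence guaranteed)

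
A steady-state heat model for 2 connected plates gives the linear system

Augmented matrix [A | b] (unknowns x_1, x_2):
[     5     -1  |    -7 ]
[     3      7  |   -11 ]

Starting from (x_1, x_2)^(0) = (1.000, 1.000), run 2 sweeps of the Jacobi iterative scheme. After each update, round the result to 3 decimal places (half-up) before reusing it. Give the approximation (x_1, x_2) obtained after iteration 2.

(-1.800, -1.057)

Iteration 1:
  x_1 = (-7 - (-1)·1.000) / (5) = -1.200
  x_2 = (-11 - (3)·1.000) / (7) = -2.000
Iteration 2:
  x_1 = (-7 - (-1)·-2.000) / (5) = -1.800
  x_2 = (-11 - (3)·-1.200) / (7) = -1.057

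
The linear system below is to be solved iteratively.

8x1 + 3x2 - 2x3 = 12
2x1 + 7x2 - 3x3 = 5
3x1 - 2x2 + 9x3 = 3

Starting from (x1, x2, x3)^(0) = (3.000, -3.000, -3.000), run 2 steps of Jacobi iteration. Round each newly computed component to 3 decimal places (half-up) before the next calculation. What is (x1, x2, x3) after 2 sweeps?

(1.703, -0.393, -0.609)

Iteration 1:
  x1 = (12 - (3)·-3.000 - (-2)·-3.000) / (8) = 1.875
  x2 = (5 - (2)·3.000 - (-3)·-3.000) / (7) = -1.429
  x3 = (3 - (3)·3.000 - (-2)·-3.000) / (9) = -1.333
Iteration 2:
  x1 = (12 - (3)·-1.429 - (-2)·-1.333) / (8) = 1.703
  x2 = (5 - (2)·1.875 - (-3)·-1.333) / (7) = -0.393
  x3 = (3 - (3)·1.875 - (-2)·-1.429) / (9) = -0.609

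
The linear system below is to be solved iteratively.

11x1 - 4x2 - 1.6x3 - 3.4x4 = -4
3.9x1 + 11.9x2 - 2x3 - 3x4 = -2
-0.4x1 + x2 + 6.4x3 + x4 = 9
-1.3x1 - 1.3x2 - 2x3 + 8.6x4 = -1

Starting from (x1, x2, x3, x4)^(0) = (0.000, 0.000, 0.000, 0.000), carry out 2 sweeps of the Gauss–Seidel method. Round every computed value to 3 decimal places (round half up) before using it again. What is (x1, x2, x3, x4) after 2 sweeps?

(-0.134, 0.146, 1.352, 0.200)

Iteration 1:
  x1 = (-4 - (-4)·0.000 - (-1.6)·0.000 - (-3.4)·0.000) / (11) = -0.364
  x2 = (-2 - (3.9)·-0.364 - (-2)·0.000 - (-3)·0.000) / (11.9) = -0.049
  x3 = (9 - (-0.4)·-0.364 - (1)·-0.049 - (1)·0.000) / (6.4) = 1.391
  x4 = (-1 - (-1.3)·-0.364 - (-1.3)·-0.049 - (-2)·1.391) / (8.6) = 0.145
Iteration 2:
  x1 = (-4 - (-4)·-0.049 - (-1.6)·1.391 - (-3.4)·0.145) / (11) = -0.134
  x2 = (-2 - (3.9)·-0.134 - (-2)·1.391 - (-3)·0.145) / (11.9) = 0.146
  x3 = (9 - (-0.4)·-0.134 - (1)·0.146 - (1)·0.145) / (6.4) = 1.352
  x4 = (-1 - (-1.3)·-0.134 - (-1.3)·0.146 - (-2)·1.352) / (8.6) = 0.200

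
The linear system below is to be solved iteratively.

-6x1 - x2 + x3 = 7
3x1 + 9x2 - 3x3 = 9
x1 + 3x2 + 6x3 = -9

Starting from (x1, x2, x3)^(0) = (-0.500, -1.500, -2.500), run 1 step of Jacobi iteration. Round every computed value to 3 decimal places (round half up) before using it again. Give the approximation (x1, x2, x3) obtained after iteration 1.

(-1.333, 0.333, -0.667)

Iteration 1:
  x1 = (7 - (-1)·-1.500 - (1)·-2.500) / (-6) = -1.333
  x2 = (9 - (3)·-0.500 - (-3)·-2.500) / (9) = 0.333
  x3 = (-9 - (1)·-0.500 - (3)·-1.500) / (6) = -0.667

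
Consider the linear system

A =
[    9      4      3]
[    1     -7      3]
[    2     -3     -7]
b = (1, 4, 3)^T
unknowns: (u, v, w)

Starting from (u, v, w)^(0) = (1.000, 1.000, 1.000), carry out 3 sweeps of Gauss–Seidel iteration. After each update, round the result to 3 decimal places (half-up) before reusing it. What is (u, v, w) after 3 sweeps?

(0.439, -0.510, -0.085)

Iteration 1:
  u = (1 - (4)·1.000 - (3)·1.000) / (9) = -0.667
  v = (4 - (1)·-0.667 - (3)·1.000) / (-7) = -0.238
  w = (3 - (2)·-0.667 - (-3)·-0.238) / (-7) = -0.517
Iteration 2:
  u = (1 - (4)·-0.238 - (3)·-0.517) / (9) = 0.389
  v = (4 - (1)·0.389 - (3)·-0.517) / (-7) = -0.737
  w = (3 - (2)·0.389 - (-3)·-0.737) / (-7) = -0.002
Iteration 3:
  u = (1 - (4)·-0.737 - (3)·-0.002) / (9) = 0.439
  v = (4 - (1)·0.439 - (3)·-0.002) / (-7) = -0.510
  w = (3 - (2)·0.439 - (-3)·-0.510) / (-7) = -0.085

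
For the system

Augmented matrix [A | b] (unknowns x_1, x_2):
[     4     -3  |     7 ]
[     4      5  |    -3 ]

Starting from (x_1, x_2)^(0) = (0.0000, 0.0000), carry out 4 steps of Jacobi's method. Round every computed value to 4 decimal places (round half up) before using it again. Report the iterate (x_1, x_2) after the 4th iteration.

Iteration 1:
  x_1 = (7 - (-3)·0.0000) / (4) = 1.7500
  x_2 = (-3 - (4)·0.0000) / (5) = -0.6000
Iteration 2:
  x_1 = (7 - (-3)·-0.6000) / (4) = 1.3000
  x_2 = (-3 - (4)·1.7500) / (5) = -2.0000
Iteration 3:
  x_1 = (7 - (-3)·-2.0000) / (4) = 0.2500
  x_2 = (-3 - (4)·1.3000) / (5) = -1.6400
Iteration 4:
  x_1 = (7 - (-3)·-1.6400) / (4) = 0.5200
  x_2 = (-3 - (4)·0.2500) / (5) = -0.8000

(0.5200, -0.8000)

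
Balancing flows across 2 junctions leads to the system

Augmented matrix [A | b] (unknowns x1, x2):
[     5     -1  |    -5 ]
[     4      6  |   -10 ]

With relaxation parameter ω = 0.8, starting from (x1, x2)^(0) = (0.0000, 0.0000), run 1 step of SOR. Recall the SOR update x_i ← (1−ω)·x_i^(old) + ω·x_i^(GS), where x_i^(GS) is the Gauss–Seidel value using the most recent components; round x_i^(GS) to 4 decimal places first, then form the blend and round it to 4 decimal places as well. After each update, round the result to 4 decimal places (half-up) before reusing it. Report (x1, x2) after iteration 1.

Iteration 1:
  x1: GS value = (-5 - (-1)·0.0000) / (5) = -1.0000;  x1 ← (1−ω)·0.0000 + ω·-1.0000 = -0.8000
  x2: GS value = (-10 - (4)·-0.8000) / (6) = -1.1333;  x2 ← (1−ω)·0.0000 + ω·-1.1333 = -0.9066

(-0.8000, -0.9066)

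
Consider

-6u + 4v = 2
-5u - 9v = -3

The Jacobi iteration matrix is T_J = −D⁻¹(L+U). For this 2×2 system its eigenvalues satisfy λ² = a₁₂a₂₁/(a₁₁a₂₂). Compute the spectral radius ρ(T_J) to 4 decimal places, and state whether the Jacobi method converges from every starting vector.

0.6086

a₁₂a₂₁/(a₁₁a₂₂) = (4)·(-5) / ((-6)·(-9)) = -0.370370
ρ = √|-0.370370| = √0.370370 = 0.6086
ρ < 1, so Jacobi converges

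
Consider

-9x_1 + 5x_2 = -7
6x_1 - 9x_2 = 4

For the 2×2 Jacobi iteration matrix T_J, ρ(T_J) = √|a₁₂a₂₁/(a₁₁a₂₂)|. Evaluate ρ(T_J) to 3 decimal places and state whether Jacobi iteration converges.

a₁₂a₂₁/(a₁₁a₂₂) = (5)·(6) / ((-9)·(-9)) = 0.370370
ρ = √|0.370370| = √0.370370 = 0.609
ρ < 1, so Jacobi converges

0.609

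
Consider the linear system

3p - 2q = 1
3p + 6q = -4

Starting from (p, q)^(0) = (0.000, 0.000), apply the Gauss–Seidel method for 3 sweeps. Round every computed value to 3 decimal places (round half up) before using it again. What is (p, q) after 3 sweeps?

(-0.037, -0.648)

Iteration 1:
  p = (1 - (-2)·0.000) / (3) = 0.333
  q = (-4 - (3)·0.333) / (6) = -0.833
Iteration 2:
  p = (1 - (-2)·-0.833) / (3) = -0.222
  q = (-4 - (3)·-0.222) / (6) = -0.556
Iteration 3:
  p = (1 - (-2)·-0.556) / (3) = -0.037
  q = (-4 - (3)·-0.037) / (6) = -0.648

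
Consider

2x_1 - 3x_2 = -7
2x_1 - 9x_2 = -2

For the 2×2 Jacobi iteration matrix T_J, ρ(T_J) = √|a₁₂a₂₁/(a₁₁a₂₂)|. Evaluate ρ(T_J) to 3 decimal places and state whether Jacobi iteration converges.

a₁₂a₂₁/(a₁₁a₂₂) = (-3)·(2) / ((2)·(-9)) = 0.333333
ρ = √|0.333333| = √0.333333 = 0.577
ρ < 1, so Jacobi converges

0.577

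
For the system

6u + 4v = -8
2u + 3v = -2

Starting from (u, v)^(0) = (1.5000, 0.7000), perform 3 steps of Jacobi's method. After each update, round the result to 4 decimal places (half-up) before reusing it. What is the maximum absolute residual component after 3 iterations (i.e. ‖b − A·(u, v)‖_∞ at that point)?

Iteration 1:
  u = (-8 - (4)·0.7000) / (6) = -1.8000
  v = (-2 - (2)·1.5000) / (3) = -1.6667
Iteration 2:
  u = (-8 - (4)·-1.6667) / (6) = -0.2222
  v = (-2 - (2)·-1.8000) / (3) = 0.5333
Iteration 3:
  u = (-8 - (4)·0.5333) / (6) = -1.6889
  v = (-2 - (2)·-0.2222) / (3) = -0.5185
Residual b − A·x = (4.2074, 2.9333); ∞-norm = 4.2074

4.2074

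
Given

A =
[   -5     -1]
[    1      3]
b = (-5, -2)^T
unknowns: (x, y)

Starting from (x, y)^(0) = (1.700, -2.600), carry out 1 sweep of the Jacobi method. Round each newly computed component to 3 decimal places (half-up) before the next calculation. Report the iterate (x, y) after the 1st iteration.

Iteration 1:
  x = (-5 - (-1)·-2.600) / (-5) = 1.520
  y = (-2 - (1)·1.700) / (3) = -1.233

(1.520, -1.233)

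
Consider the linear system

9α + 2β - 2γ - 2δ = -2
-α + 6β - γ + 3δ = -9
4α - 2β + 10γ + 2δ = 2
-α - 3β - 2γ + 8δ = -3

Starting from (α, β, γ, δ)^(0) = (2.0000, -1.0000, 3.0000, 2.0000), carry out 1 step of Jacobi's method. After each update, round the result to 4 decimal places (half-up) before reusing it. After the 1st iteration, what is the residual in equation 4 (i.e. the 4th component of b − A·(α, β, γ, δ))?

-11.2890

Iteration 1:
  α = (-2 - (2)·-1.0000 - (-2)·3.0000 - (-2)·2.0000) / (9) = 1.1111
  β = (-9 - (-1)·2.0000 - (-1)·3.0000 - (3)·2.0000) / (6) = -1.6667
  γ = (2 - (4)·2.0000 - (-2)·-1.0000 - (2)·2.0000) / (10) = -1.2000
  δ = (-3 - (-1)·2.0000 - (-3)·-1.0000 - (-2)·3.0000) / (8) = 0.2500
Residual b − A·x = (-10.5665, 0.1613, 5.7222, -11.2890)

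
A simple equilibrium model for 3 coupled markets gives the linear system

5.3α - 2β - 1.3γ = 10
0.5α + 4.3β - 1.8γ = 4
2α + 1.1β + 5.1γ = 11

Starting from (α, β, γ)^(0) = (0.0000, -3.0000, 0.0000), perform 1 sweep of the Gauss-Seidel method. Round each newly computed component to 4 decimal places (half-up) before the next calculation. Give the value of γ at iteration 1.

1.6792

Iteration 1:
  α = (10 - (-2)·-3.0000 - (-1.3)·0.0000) / (5.3) = 0.7547
  β = (4 - (0.5)·0.7547 - (-1.8)·0.0000) / (4.3) = 0.8425
  γ = (11 - (2)·0.7547 - (1.1)·0.8425) / (5.1) = 1.6792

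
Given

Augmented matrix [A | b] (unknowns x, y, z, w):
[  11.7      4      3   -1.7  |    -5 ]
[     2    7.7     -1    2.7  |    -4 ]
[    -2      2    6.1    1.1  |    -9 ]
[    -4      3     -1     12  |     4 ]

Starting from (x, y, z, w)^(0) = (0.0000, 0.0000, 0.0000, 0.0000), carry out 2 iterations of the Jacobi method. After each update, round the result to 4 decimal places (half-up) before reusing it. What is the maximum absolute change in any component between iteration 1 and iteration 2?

Iteration 1:
  x = (-5 - (4)·0.0000 - (3)·0.0000 - (-1.7)·0.0000) / (11.7) = -0.4274
  y = (-4 - (2)·0.0000 - (-1)·0.0000 - (2.7)·0.0000) / (7.7) = -0.5195
  z = (-9 - (-2)·0.0000 - (2)·0.0000 - (1.1)·0.0000) / (6.1) = -1.4754
  w = (4 - (-4)·0.0000 - (3)·0.0000 - (-1)·0.0000) / (12) = 0.3333
Iteration 2:
  x = (-5 - (4)·-0.5195 - (3)·-1.4754 - (-1.7)·0.3333) / (11.7) = 0.1770
  y = (-4 - (2)·-0.4274 - (-1)·-1.4754 - (2.7)·0.3333) / (7.7) = -0.7169
  z = (-9 - (-2)·-0.4274 - (2)·-0.5195 - (1.1)·0.3333) / (6.1) = -1.5053
  w = (4 - (-4)·-0.4274 - (3)·-0.5195 - (-1)·-1.4754) / (12) = 0.1978
Change: (0.6044, -0.1974, -0.0299, -0.1355) → max |·| = 0.6044

0.6044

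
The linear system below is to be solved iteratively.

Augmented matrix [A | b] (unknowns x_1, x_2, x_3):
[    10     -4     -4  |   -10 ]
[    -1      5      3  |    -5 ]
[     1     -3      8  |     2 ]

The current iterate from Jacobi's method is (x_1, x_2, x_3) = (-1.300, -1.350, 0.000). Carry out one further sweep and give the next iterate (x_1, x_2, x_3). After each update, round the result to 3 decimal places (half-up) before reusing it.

(-1.540, -1.260, -0.094)

One sweep:
  x_1 = (-10 - (-4)·-1.350 - (-4)·0.000) / (10) = -1.540
  x_2 = (-5 - (-1)·-1.300 - (3)·0.000) / (5) = -1.260
  x_3 = (2 - (1)·-1.300 - (-3)·-1.350) / (8) = -0.094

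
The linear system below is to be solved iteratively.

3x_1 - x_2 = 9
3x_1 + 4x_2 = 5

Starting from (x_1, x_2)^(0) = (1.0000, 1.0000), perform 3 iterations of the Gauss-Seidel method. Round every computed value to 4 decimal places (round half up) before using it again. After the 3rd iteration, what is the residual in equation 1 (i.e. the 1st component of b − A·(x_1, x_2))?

Iteration 1:
  x_1 = (9 - (-1)·1.0000) / (3) = 3.3333
  x_2 = (5 - (3)·3.3333) / (4) = -1.2500
Iteration 2:
  x_1 = (9 - (-1)·-1.2500) / (3) = 2.5833
  x_2 = (5 - (3)·2.5833) / (4) = -0.6875
Iteration 3:
  x_1 = (9 - (-1)·-0.6875) / (3) = 2.7708
  x_2 = (5 - (3)·2.7708) / (4) = -0.8281
Residual b − A·x = (-0.1405, 0.0000)

-0.1405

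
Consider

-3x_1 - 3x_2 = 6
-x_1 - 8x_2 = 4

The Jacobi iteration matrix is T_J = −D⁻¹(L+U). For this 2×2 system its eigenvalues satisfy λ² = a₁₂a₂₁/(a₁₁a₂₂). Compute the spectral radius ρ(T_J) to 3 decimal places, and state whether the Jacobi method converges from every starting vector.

0.354

a₁₂a₂₁/(a₁₁a₂₂) = (-3)·(-1) / ((-3)·(-8)) = 0.125000
ρ = √|0.125000| = √0.125000 = 0.354
ρ < 1, so Jacobi converges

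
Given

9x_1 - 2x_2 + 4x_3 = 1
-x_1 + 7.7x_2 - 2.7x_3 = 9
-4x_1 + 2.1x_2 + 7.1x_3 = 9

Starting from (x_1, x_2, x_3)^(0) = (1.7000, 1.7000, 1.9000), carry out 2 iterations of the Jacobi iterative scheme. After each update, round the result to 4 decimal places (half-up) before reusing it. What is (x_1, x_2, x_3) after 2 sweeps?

(-0.1976, 1.7266, 0.4592)

Iteration 1:
  x_1 = (1 - (-2)·1.7000 - (4)·1.9000) / (9) = -0.3556
  x_2 = (9 - (-1)·1.7000 - (-2.7)·1.9000) / (7.7) = 2.0558
  x_3 = (9 - (-4)·1.7000 - (2.1)·1.7000) / (7.1) = 1.7225
Iteration 2:
  x_1 = (1 - (-2)·2.0558 - (4)·1.7225) / (9) = -0.1976
  x_2 = (9 - (-1)·-0.3556 - (-2.7)·1.7225) / (7.7) = 1.7266
  x_3 = (9 - (-4)·-0.3556 - (2.1)·2.0558) / (7.1) = 0.4592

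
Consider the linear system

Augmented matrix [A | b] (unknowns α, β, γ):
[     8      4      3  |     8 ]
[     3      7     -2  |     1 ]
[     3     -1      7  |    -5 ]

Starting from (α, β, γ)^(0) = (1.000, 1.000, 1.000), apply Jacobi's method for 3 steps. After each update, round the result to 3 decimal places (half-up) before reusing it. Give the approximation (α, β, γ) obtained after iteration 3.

(1.386, -0.666, -1.332)

Iteration 1:
  α = (8 - (4)·1.000 - (3)·1.000) / (8) = 0.125
  β = (1 - (3)·1.000 - (-2)·1.000) / (7) = 0.000
  γ = (-5 - (3)·1.000 - (-1)·1.000) / (7) = -1.000
Iteration 2:
  α = (8 - (4)·0.000 - (3)·-1.000) / (8) = 1.375
  β = (1 - (3)·0.125 - (-2)·-1.000) / (7) = -0.196
  γ = (-5 - (3)·0.125 - (-1)·0.000) / (7) = -0.768
Iteration 3:
  α = (8 - (4)·-0.196 - (3)·-0.768) / (8) = 1.386
  β = (1 - (3)·1.375 - (-2)·-0.768) / (7) = -0.666
  γ = (-5 - (3)·1.375 - (-1)·-0.196) / (7) = -1.332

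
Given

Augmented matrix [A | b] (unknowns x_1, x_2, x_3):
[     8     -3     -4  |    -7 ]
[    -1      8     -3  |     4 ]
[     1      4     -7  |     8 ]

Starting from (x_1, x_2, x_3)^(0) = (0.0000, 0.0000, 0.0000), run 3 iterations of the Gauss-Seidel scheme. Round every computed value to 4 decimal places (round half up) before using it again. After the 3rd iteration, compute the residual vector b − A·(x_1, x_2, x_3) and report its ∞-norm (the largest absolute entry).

Iteration 1:
  x_1 = (-7 - (-3)·0.0000 - (-4)·0.0000) / (8) = -0.8750
  x_2 = (4 - (-1)·-0.8750 - (-3)·0.0000) / (8) = 0.3906
  x_3 = (8 - (1)·-0.8750 - (4)·0.3906) / (-7) = -1.0447
Iteration 2:
  x_1 = (-7 - (-3)·0.3906 - (-4)·-1.0447) / (8) = -1.2509
  x_2 = (4 - (-1)·-1.2509 - (-3)·-1.0447) / (8) = -0.0481
  x_3 = (8 - (1)·-1.2509 - (4)·-0.0481) / (-7) = -1.3490
Iteration 3:
  x_1 = (-7 - (-3)·-0.0481 - (-4)·-1.3490) / (8) = -1.5675
  x_2 = (4 - (-1)·-1.5675 - (-3)·-1.3490) / (8) = -0.2018
  x_3 = (8 - (1)·-1.5675 - (4)·-0.2018) / (-7) = -1.4821
Residual b − A·x = (-0.9938, -0.3994, 0.0000); ∞-norm = 0.9938

0.9938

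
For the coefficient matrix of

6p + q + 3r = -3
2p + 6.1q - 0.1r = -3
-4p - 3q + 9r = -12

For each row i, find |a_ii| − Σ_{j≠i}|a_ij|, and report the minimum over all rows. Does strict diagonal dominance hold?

2

row 1: |6| − (1+3) = 2
row 2: |6.1| − (2+0.1) = 4
row 3: |9| − (4+3) = 2
minimum over rows = 2 → strictly diagonally dominant (convergence guaranteed)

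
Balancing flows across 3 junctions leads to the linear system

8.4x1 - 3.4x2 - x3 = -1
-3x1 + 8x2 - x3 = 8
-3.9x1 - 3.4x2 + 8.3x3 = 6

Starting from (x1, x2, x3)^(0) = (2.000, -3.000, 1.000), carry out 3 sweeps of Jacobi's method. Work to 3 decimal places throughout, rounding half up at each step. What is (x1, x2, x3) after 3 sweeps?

(0.233, 1.375, 1.293)

Iteration 1:
  x1 = (-1 - (-3.4)·-3.000 - (-1)·1.000) / (8.4) = -1.214
  x2 = (8 - (-3)·2.000 - (-1)·1.000) / (8) = 1.875
  x3 = (6 - (-3.9)·2.000 - (-3.4)·-3.000) / (8.3) = 0.434
Iteration 2:
  x1 = (-1 - (-3.4)·1.875 - (-1)·0.434) / (8.4) = 0.692
  x2 = (8 - (-3)·-1.214 - (-1)·0.434) / (8) = 0.599
  x3 = (6 - (-3.9)·-1.214 - (-3.4)·1.875) / (8.3) = 0.921
Iteration 3:
  x1 = (-1 - (-3.4)·0.599 - (-1)·0.921) / (8.4) = 0.233
  x2 = (8 - (-3)·0.692 - (-1)·0.921) / (8) = 1.375
  x3 = (6 - (-3.9)·0.692 - (-3.4)·0.599) / (8.3) = 1.293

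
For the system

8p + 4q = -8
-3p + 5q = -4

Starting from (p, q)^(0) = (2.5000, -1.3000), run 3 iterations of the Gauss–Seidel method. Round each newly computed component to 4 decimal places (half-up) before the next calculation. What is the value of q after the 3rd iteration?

-1.0709

Iteration 1:
  p = (-8 - (4)·-1.3000) / (8) = -0.3500
  q = (-4 - (-3)·-0.3500) / (5) = -1.0100
Iteration 2:
  p = (-8 - (4)·-1.0100) / (8) = -0.4950
  q = (-4 - (-3)·-0.4950) / (5) = -1.0970
Iteration 3:
  p = (-8 - (4)·-1.0970) / (8) = -0.4515
  q = (-4 - (-3)·-0.4515) / (5) = -1.0709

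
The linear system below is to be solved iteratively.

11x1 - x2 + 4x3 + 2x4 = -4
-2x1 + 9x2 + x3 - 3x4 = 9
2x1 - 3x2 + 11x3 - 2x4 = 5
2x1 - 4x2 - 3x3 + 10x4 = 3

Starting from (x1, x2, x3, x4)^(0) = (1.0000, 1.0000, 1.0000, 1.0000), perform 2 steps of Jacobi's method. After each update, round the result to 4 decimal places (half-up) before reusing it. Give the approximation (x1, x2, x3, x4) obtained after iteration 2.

(-0.6423, 1.0040, 1.1427, 1.2596)

Iteration 1:
  x1 = (-4 - (-1)·1.0000 - (4)·1.0000 - (2)·1.0000) / (11) = -0.8182
  x2 = (9 - (-2)·1.0000 - (1)·1.0000 - (-3)·1.0000) / (9) = 1.4444
  x3 = (5 - (2)·1.0000 - (-3)·1.0000 - (-2)·1.0000) / (11) = 0.7273
  x4 = (3 - (2)·1.0000 - (-4)·1.0000 - (-3)·1.0000) / (10) = 0.8000
Iteration 2:
  x1 = (-4 - (-1)·1.4444 - (4)·0.7273 - (2)·0.8000) / (11) = -0.6423
  x2 = (9 - (-2)·-0.8182 - (1)·0.7273 - (-3)·0.8000) / (9) = 1.0040
  x3 = (5 - (2)·-0.8182 - (-3)·1.4444 - (-2)·0.8000) / (11) = 1.1427
  x4 = (3 - (2)·-0.8182 - (-4)·1.4444 - (-3)·0.7273) / (10) = 1.2596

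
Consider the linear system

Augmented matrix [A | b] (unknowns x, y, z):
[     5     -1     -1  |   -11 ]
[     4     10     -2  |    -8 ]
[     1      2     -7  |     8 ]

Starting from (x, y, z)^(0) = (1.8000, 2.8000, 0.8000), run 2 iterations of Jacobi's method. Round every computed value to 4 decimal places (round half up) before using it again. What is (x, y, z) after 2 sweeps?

Iteration 1:
  x = (-11 - (-1)·2.8000 - (-1)·0.8000) / (5) = -1.4800
  y = (-8 - (4)·1.8000 - (-2)·0.8000) / (10) = -1.3600
  z = (8 - (1)·1.8000 - (2)·2.8000) / (-7) = -0.0857
Iteration 2:
  x = (-11 - (-1)·-1.3600 - (-1)·-0.0857) / (5) = -2.4891
  y = (-8 - (4)·-1.4800 - (-2)·-0.0857) / (10) = -0.2251
  z = (8 - (1)·-1.4800 - (2)·-1.3600) / (-7) = -1.7429

(-2.4891, -0.2251, -1.7429)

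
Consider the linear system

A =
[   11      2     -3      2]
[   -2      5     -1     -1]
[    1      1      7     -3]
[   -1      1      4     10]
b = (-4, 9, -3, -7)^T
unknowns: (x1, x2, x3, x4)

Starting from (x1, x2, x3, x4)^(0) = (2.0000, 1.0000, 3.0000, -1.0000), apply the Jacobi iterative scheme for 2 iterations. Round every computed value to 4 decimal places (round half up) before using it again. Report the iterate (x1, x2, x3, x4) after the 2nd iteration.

(-0.9325, 1.3647, -1.6935, -0.4403)

Iteration 1:
  x1 = (-4 - (2)·1.0000 - (-3)·3.0000 - (2)·-1.0000) / (11) = 0.4545
  x2 = (9 - (-2)·2.0000 - (-1)·3.0000 - (-1)·-1.0000) / (5) = 3.0000
  x3 = (-3 - (1)·2.0000 - (1)·1.0000 - (-3)·-1.0000) / (7) = -1.2857
  x4 = (-7 - (-1)·2.0000 - (1)·1.0000 - (4)·3.0000) / (10) = -1.8000
Iteration 2:
  x1 = (-4 - (2)·3.0000 - (-3)·-1.2857 - (2)·-1.8000) / (11) = -0.9325
  x2 = (9 - (-2)·0.4545 - (-1)·-1.2857 - (-1)·-1.8000) / (5) = 1.3647
  x3 = (-3 - (1)·0.4545 - (1)·3.0000 - (-3)·-1.8000) / (7) = -1.6935
  x4 = (-7 - (-1)·0.4545 - (1)·3.0000 - (4)·-1.2857) / (10) = -0.4403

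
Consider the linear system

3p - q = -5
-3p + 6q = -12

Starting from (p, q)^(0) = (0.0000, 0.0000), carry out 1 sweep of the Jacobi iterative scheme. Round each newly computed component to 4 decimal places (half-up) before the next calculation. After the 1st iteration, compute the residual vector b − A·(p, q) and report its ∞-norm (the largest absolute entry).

Iteration 1:
  p = (-5 - (-1)·0.0000) / (3) = -1.6667
  q = (-12 - (-3)·0.0000) / (6) = -2.0000
Residual b − A·x = (-1.9999, -5.0001); ∞-norm = 5.0001

5.0001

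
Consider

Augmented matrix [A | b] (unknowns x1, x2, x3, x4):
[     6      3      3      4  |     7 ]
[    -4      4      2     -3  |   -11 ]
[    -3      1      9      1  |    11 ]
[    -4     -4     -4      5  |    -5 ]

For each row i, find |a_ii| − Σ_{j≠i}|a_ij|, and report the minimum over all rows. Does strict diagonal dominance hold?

row 1: |6| − (3+3+4) = -4
row 2: |4| − (4+2+3) = -5
row 3: |9| − (3+1+1) = 4
row 4: |5| − (4+4+4) = -7
minimum over rows = -7 → not strictly diagonally dominant

-7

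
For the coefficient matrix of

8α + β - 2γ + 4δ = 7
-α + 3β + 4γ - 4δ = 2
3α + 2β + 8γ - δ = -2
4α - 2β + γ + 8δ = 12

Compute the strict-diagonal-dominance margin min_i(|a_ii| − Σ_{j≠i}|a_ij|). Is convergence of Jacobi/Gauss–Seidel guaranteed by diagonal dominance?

-6

row 1: |8| − (1+2+4) = 1
row 2: |3| − (1+4+4) = -6
row 3: |8| − (3+2+1) = 2
row 4: |8| − (4+2+1) = 1
minimum over rows = -6 → not strictly diagonally dominant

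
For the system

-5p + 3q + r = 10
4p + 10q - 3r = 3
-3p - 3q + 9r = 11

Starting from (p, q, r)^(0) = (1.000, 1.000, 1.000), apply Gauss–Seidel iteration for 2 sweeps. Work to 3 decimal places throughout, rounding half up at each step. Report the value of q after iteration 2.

Iteration 1:
  p = (10 - (3)·1.000 - (1)·1.000) / (-5) = -1.200
  q = (3 - (4)·-1.200 - (-3)·1.000) / (10) = 1.080
  r = (11 - (-3)·-1.200 - (-3)·1.080) / (9) = 1.182
Iteration 2:
  p = (10 - (3)·1.080 - (1)·1.182) / (-5) = -1.116
  q = (3 - (4)·-1.116 - (-3)·1.182) / (10) = 1.101
  r = (11 - (-3)·-1.116 - (-3)·1.101) / (9) = 1.217

1.101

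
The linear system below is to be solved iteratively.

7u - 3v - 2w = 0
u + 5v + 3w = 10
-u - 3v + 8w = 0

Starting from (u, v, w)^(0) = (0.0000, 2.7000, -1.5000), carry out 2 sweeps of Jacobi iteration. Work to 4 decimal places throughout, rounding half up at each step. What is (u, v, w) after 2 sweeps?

(1.5321, 1.2468, 1.1786)

Iteration 1:
  u = (0 - (-3)·2.7000 - (-2)·-1.5000) / (7) = 0.7286
  v = (10 - (1)·0.0000 - (3)·-1.5000) / (5) = 2.9000
  w = (0 - (-1)·0.0000 - (-3)·2.7000) / (8) = 1.0125
Iteration 2:
  u = (0 - (-3)·2.9000 - (-2)·1.0125) / (7) = 1.5321
  v = (10 - (1)·0.7286 - (3)·1.0125) / (5) = 1.2468
  w = (0 - (-1)·0.7286 - (-3)·2.9000) / (8) = 1.1786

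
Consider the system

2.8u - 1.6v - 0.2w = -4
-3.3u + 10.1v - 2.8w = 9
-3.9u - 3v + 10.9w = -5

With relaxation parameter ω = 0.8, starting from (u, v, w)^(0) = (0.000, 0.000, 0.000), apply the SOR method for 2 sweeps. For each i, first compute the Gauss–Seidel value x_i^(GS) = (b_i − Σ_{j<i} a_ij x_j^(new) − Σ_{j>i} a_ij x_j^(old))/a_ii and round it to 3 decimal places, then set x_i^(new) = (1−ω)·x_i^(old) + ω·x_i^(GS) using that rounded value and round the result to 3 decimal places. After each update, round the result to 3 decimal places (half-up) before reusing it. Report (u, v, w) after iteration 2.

Iteration 1:
  u: GS value = (-4 - (-1.6)·0.000 - (-0.2)·0.000) / (2.8) = -1.429;  u ← (1−ω)·0.000 + ω·-1.429 = -1.143
  v: GS value = (9 - (-3.3)·-1.143 - (-2.8)·0.000) / (10.1) = 0.518;  v ← (1−ω)·0.000 + ω·0.518 = 0.414
  w: GS value = (-5 - (-3.9)·-1.143 - (-3)·0.414) / (10.9) = -0.754;  w ← (1−ω)·0.000 + ω·-0.754 = -0.603
Iteration 2:
  u: GS value = (-4 - (-1.6)·0.414 - (-0.2)·-0.603) / (2.8) = -1.235;  u ← (1−ω)·-1.143 + ω·-1.235 = -1.217
  v: GS value = (9 - (-3.3)·-1.217 - (-2.8)·-0.603) / (10.1) = 0.326;  v ← (1−ω)·0.414 + ω·0.326 = 0.344
  w: GS value = (-5 - (-3.9)·-1.217 - (-3)·0.344) / (10.9) = -0.799;  w ← (1−ω)·-0.603 + ω·-0.799 = -0.760

(-1.217, 0.344, -0.760)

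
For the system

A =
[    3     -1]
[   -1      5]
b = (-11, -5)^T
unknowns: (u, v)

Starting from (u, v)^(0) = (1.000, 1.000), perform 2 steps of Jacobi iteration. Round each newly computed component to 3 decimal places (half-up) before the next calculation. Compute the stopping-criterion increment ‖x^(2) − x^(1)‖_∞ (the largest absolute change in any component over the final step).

Iteration 1:
  u = (-11 - (-1)·1.000) / (3) = -3.333
  v = (-5 - (-1)·1.000) / (5) = -0.800
Iteration 2:
  u = (-11 - (-1)·-0.800) / (3) = -3.933
  v = (-5 - (-1)·-3.333) / (5) = -1.667
Change: (-0.600, -0.867) → max |·| = 0.867

0.867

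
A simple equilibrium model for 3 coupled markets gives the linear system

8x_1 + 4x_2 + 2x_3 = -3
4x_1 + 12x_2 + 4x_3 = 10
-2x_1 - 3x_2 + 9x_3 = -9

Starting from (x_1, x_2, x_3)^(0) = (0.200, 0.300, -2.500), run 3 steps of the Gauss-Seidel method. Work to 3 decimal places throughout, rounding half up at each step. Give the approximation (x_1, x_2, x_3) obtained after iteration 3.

Iteration 1:
  x_1 = (-3 - (4)·0.300 - (2)·-2.500) / (8) = 0.100
  x_2 = (10 - (4)·0.100 - (4)·-2.500) / (12) = 1.633
  x_3 = (-9 - (-2)·0.100 - (-3)·1.633) / (9) = -0.433
Iteration 2:
  x_1 = (-3 - (4)·1.633 - (2)·-0.433) / (8) = -1.083
  x_2 = (10 - (4)·-1.083 - (4)·-0.433) / (12) = 1.339
  x_3 = (-9 - (-2)·-1.083 - (-3)·1.339) / (9) = -0.794
Iteration 3:
  x_1 = (-3 - (4)·1.339 - (2)·-0.794) / (8) = -0.846
  x_2 = (10 - (4)·-0.846 - (4)·-0.794) / (12) = 1.380
  x_3 = (-9 - (-2)·-0.846 - (-3)·1.380) / (9) = -0.728

(-0.846, 1.380, -0.728)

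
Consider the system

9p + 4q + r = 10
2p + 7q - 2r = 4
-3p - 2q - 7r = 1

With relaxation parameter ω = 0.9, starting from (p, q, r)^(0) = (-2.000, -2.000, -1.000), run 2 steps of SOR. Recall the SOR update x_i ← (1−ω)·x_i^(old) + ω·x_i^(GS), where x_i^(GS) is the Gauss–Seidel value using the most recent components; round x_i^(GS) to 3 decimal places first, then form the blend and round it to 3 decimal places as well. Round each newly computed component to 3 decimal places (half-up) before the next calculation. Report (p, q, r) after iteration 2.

Iteration 1:
  p: GS value = (10 - (4)·-2.000 - (1)·-1.000) / (9) = 2.111;  p ← (1−ω)·-2.000 + ω·2.111 = 1.700
  q: GS value = (4 - (2)·1.700 - (-2)·-1.000) / (7) = -0.200;  q ← (1−ω)·-2.000 + ω·-0.200 = -0.380
  r: GS value = (1 - (-3)·1.700 - (-2)·-0.380) / (-7) = -0.763;  r ← (1−ω)·-1.000 + ω·-0.763 = -0.787
Iteration 2:
  p: GS value = (10 - (4)·-0.380 - (1)·-0.787) / (9) = 1.367;  p ← (1−ω)·1.700 + ω·1.367 = 1.400
  q: GS value = (4 - (2)·1.400 - (-2)·-0.787) / (7) = -0.053;  q ← (1−ω)·-0.380 + ω·-0.053 = -0.086
  r: GS value = (1 - (-3)·1.400 - (-2)·-0.086) / (-7) = -0.718;  r ← (1−ω)·-0.787 + ω·-0.718 = -0.725

(1.400, -0.086, -0.725)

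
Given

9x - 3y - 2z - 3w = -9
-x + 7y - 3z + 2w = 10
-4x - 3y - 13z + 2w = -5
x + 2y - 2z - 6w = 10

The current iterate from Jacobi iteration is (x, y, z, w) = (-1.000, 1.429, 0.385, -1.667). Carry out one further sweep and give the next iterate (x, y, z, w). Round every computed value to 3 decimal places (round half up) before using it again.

One sweep:
  x = (-9 - (-3)·1.429 - (-2)·0.385 - (-3)·-1.667) / (9) = -0.994
  y = (10 - (-1)·-1.000 - (-3)·0.385 - (2)·-1.667) / (7) = 1.927
  z = (-5 - (-4)·-1.000 - (-3)·1.429 - (2)·-1.667) / (-13) = 0.106
  w = (10 - (1)·-1.000 - (2)·1.429 - (-2)·0.385) / (-6) = -1.485

(-0.994, 1.927, 0.106, -1.485)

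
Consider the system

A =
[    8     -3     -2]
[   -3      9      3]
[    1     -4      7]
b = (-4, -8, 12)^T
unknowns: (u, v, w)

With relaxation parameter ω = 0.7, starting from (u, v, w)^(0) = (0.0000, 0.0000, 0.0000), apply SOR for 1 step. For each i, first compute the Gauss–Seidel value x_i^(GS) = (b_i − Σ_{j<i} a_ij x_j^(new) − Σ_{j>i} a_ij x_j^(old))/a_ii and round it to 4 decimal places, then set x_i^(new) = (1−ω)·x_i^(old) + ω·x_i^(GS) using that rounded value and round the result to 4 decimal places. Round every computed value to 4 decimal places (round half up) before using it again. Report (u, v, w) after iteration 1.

Iteration 1:
  u: GS value = (-4 - (-3)·0.0000 - (-2)·0.0000) / (8) = -0.5000;  u ← (1−ω)·0.0000 + ω·-0.5000 = -0.3500
  v: GS value = (-8 - (-3)·-0.3500 - (3)·0.0000) / (9) = -1.0056;  v ← (1−ω)·0.0000 + ω·-1.0056 = -0.7039
  w: GS value = (12 - (1)·-0.3500 - (-4)·-0.7039) / (7) = 1.3621;  w ← (1−ω)·0.0000 + ω·1.3621 = 0.9535

(-0.3500, -0.7039, 0.9535)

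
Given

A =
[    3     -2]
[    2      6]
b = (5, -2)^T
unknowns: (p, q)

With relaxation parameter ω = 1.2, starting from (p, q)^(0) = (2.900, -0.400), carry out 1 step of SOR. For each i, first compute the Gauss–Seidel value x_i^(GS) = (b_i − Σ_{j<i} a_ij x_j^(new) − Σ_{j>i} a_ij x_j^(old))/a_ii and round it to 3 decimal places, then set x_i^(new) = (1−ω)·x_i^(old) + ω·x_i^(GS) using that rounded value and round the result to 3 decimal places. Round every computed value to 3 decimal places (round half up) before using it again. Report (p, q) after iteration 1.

(1.100, -0.760)

Iteration 1:
  p: GS value = (5 - (-2)·-0.400) / (3) = 1.400;  p ← (1−ω)·2.900 + ω·1.400 = 1.100
  q: GS value = (-2 - (2)·1.100) / (6) = -0.700;  q ← (1−ω)·-0.400 + ω·-0.700 = -0.760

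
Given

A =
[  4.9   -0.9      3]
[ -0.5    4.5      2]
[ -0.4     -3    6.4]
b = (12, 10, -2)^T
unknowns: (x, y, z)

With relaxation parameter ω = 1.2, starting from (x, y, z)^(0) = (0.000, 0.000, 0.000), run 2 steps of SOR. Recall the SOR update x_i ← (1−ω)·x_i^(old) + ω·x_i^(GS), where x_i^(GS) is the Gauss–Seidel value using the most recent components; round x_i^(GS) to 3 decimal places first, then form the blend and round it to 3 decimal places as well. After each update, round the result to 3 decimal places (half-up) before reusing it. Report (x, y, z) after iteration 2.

(1.875, 1.470, 0.280)

Iteration 1:
  x: GS value = (12 - (-0.9)·0.000 - (3)·0.000) / (4.9) = 2.449;  x ← (1−ω)·0.000 + ω·2.449 = 2.939
  y: GS value = (10 - (-0.5)·2.939 - (2)·0.000) / (4.5) = 2.549;  y ← (1−ω)·0.000 + ω·2.549 = 3.059
  z: GS value = (-2 - (-0.4)·2.939 - (-3)·3.059) / (6.4) = 1.305;  z ← (1−ω)·0.000 + ω·1.305 = 1.566
Iteration 2:
  x: GS value = (12 - (-0.9)·3.059 - (3)·1.566) / (4.9) = 2.052;  x ← (1−ω)·2.939 + ω·2.052 = 1.875
  y: GS value = (10 - (-0.5)·1.875 - (2)·1.566) / (4.5) = 1.735;  y ← (1−ω)·3.059 + ω·1.735 = 1.470
  z: GS value = (-2 - (-0.4)·1.875 - (-3)·1.470) / (6.4) = 0.494;  z ← (1−ω)·1.566 + ω·0.494 = 0.280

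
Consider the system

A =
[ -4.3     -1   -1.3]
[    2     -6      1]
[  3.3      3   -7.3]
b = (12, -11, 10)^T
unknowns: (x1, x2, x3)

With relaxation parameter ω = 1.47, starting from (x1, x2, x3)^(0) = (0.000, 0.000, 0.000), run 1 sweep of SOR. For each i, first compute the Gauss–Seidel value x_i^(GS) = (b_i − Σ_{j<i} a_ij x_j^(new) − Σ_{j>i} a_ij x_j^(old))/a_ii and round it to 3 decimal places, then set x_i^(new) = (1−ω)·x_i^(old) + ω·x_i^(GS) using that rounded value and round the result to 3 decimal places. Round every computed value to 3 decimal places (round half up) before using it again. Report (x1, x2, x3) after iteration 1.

Iteration 1:
  x1: GS value = (12 - (-1)·0.000 - (-1.3)·0.000) / (-4.3) = -2.791;  x1 ← (1−ω)·0.000 + ω·-2.791 = -4.103
  x2: GS value = (-11 - (2)·-4.103 - (1)·0.000) / (-6) = 0.466;  x2 ← (1−ω)·0.000 + ω·0.466 = 0.685
  x3: GS value = (10 - (3.3)·-4.103 - (3)·0.685) / (-7.3) = -2.943;  x3 ← (1−ω)·0.000 + ω·-2.943 = -4.326

(-4.103, 0.685, -4.326)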